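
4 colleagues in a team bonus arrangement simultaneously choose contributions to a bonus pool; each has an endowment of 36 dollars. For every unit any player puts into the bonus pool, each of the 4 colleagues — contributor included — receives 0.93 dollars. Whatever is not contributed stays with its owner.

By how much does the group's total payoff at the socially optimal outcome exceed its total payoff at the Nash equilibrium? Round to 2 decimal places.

391.68 dollars

The private return per contributed unit is 0.93 < 1, so contributing 0 is dominant for every player. At the Nash equilibrium everyone keeps their 36, and the group total is 4 × 36 = 144.
Each contributed unit returns 3.720 to the group as a whole (0.93 to each of 4 players), which exceeds 1, so the social optimum is full contribution: group total = 3.720 × 144 = 535.68.
Efficiency loss = 535.68 − 144 = 391.68.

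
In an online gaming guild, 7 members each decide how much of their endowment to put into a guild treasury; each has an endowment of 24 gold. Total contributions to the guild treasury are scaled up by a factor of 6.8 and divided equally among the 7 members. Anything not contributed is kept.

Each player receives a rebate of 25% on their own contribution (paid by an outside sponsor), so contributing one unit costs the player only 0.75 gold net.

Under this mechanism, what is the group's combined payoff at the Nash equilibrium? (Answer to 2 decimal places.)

1184.40 gold

With the mechanism, a contributed unit returns (6.8/7) / 0.75 = 1.2952 per unit of net cost to the contributor — now above 1 — so contributing fully is weakly dominant for every player.
So the Nash equilibrium is full contribution by all 7; the group earns 7 × (24 × 0.25 + 6.8 × 24) = 1184.40.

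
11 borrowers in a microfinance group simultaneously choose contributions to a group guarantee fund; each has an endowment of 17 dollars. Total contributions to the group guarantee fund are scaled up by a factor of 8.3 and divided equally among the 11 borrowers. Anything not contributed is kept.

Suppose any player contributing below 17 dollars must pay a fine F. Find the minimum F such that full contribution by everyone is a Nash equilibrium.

4.17 dollars

Given the others contribute fully, the best deviation is to contribute 0 (any partial contribution still incurs the fine and gives up units whose private return 0.7545 is below 1).
Deviating from 17 to 0 saves 17 dollars but forfeits the deviator's share of the drop in the group guarantee fund: 8.3/11 × 17 = 12.83.
So the deviation gain is 17 − 12.83 = 4.17, and the fine must be at least 4.17 dollars to wipe it out.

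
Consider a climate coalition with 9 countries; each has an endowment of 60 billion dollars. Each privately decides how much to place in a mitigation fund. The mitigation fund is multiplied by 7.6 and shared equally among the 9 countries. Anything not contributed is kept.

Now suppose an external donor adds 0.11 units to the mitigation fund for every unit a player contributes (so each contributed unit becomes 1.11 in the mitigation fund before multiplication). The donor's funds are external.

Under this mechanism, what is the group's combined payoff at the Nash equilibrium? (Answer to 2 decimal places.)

The effective private return is 7.6 × 1.11 / 9 = 0.9373, which is still under 1, so the mechanism doesn't change anyone's dominant strategy: zero contribution.
Everyone keeps their endowment and the group total is 9 × 60 = 540.

540.00 billion dollars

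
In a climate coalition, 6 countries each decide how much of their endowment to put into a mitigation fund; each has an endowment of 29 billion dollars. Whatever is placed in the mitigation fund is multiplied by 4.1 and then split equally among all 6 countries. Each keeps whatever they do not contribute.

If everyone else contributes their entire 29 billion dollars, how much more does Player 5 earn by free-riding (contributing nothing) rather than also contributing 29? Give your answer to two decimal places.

9.18 billion dollars

Switching from a contribution of 29 to 0 lets Player 5 keep an extra 29 billion dollars, but lowers the mitigation fund by 29, which costs Player 5 their own share of that drop: 4.1/6 × 29 = 19.82.
Net gain = 29 − 19.82 = 9.18. The private return per contributed unit (0.6833) is below 1, so free-riding is indeed the best response regardless of what the others do.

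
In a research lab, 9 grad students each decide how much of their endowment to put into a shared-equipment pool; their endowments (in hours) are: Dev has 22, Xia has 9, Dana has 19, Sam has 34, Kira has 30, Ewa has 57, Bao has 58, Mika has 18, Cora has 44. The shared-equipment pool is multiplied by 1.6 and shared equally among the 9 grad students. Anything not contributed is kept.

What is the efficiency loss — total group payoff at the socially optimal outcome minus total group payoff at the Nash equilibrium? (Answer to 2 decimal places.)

174.60 hours

The private return per contributed unit is 1.6/9 = 0.1778 < 1 for every player regardless of endowment, so the Nash equilibrium is zero contribution and the group total is Σ E_j = 22 + 9 + 19 + 34 + 30 + 57 + 58 + 18 + 44 = 291.
Each contributed unit returns 1.600 to the group, so the social optimum is full contribution by everyone: group total = 1.600 × 291 = 465.60.
Efficiency loss = (1.600 − 1) × 291 = 174.60.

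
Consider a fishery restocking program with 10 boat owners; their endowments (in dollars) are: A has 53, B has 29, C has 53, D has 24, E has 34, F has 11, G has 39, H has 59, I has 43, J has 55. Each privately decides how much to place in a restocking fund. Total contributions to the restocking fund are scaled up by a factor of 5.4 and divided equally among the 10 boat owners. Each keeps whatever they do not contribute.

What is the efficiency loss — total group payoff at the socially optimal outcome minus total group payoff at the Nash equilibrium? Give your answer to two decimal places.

1760.00 dollars

The private return per contributed unit is 5.4/10 = 0.5400 < 1 for every player regardless of endowment, so the Nash equilibrium is zero contribution and the group total is Σ E_j = 53 + 29 + 53 + 24 + 34 + 11 + 39 + 59 + 43 + 55 = 400.
Each contributed unit returns 5.400 to the group, so the social optimum is full contribution by everyone: group total = 5.400 × 400 = 2160.00.
Efficiency loss = (5.400 − 1) × 400 = 1760.00.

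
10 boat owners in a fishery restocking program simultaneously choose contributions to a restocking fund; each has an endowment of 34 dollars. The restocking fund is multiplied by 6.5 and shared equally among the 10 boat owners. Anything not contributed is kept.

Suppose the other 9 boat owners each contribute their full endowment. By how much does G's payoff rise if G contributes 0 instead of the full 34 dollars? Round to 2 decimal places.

Switching from a contribution of 34 to 0 lets G keep an extra 34 dollars, but lowers the restocking fund by 34, which costs G their own share of that drop: 6.5/10 × 34 = 22.10.
Net gain = 34 − 22.10 = 11.90. The private return per contributed unit (0.6500) is below 1, so free-riding is indeed the best response regardless of what the others do.

11.90 dollars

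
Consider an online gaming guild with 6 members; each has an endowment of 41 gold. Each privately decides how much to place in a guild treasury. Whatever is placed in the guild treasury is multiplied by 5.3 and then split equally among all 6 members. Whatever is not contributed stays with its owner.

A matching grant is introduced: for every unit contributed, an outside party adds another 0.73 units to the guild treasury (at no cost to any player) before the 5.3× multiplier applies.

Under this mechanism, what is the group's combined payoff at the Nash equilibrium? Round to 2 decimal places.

2255.57 gold

The effective private return per unit is now 5.3 × 1.73 / 6 = 1.5282 > 1, so every player's dominant strategy flips to full contribution.
At the Nash equilibrium everyone contributes 41. Group total payoff = 5.3 × 1.73 × 246 = 2255.57.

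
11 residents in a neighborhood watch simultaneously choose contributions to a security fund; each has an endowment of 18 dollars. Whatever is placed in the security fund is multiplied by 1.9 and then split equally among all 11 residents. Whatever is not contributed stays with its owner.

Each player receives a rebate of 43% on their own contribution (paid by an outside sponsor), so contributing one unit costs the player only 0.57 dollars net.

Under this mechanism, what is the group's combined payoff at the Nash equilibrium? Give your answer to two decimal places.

198.00 dollars

Even with the mechanism, each unit contributed returns only (1.9/11) / 0.57 = 0.3030 per unit of net cost, so contributing nothing is still dominant.
Everyone keeps their endowment and the group total is 11 × 18 = 198.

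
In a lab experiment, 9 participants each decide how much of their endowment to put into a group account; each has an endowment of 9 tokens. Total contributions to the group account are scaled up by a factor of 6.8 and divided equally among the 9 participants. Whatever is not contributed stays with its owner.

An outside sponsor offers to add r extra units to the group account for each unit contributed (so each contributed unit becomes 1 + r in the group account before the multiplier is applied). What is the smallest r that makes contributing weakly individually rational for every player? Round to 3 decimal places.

With matching at rate r, one contributed unit becomes (1 + r) in the group account and returns 6.8 × (1 + r) / 9 to the contributor.
Setting this equal to 1: 1 + r = 9/6.8 = 1.3235.
So the minimum matching rate is r = 1.3235 − 1 = 0.324.

0.324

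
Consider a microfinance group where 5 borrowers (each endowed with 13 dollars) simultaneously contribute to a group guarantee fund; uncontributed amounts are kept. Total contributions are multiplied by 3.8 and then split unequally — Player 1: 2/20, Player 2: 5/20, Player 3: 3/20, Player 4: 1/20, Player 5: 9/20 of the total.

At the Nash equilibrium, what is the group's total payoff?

101.40 dollars

For player j, contributing a unit is worthwhile iff 3.8 × (j's share) ≥ 1, i.e. iff j's share is at least 0.2632.
The only share above 0.2632 is Player 5's 9/20, contributing 13; the remaining 4 contribute 0. Total contributed: 13.
The group guarantee fund pays out 3.8 × 13 = 49.40 in total (split across the unequal shares, but the aggregate is all that matters for the group sum).
The 4 free-riders keep 13 each, adding 52. Group total = 52 + 49.40 = 101.40.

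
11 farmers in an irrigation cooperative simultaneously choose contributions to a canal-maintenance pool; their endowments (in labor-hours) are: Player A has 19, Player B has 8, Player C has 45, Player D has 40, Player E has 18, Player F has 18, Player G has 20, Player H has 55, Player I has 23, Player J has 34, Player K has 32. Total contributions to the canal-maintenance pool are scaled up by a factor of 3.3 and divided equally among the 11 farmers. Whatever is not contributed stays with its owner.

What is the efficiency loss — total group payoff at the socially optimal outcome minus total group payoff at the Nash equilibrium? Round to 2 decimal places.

717.60 labor-hours

The private return per contributed unit is 3.3/11 = 0.3000 < 1 for every player regardless of endowment, so the Nash equilibrium is zero contribution and the group total is Σ E_j = 19 + 8 + 45 + 40 + 18 + 18 + 20 + 55 + 23 + 34 + 32 = 312.
Each contributed unit returns 3.300 to the group, so the social optimum is full contribution by everyone: group total = 3.300 × 312 = 1029.60.
Efficiency loss = (3.300 − 1) × 312 = 717.60.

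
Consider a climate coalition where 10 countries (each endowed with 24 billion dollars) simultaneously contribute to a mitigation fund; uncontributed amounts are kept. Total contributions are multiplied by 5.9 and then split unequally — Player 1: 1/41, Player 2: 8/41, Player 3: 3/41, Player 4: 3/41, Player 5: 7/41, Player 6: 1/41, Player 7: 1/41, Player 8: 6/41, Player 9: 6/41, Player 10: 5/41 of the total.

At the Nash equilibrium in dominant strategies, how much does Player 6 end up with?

30.91 billion dollars

A player with share s gets back 5.9·s per unit contributed, so full contribution is dominant for anyone with s > 1/5.9 = 0.1695 and zero contribution is dominant for anyone below.
Player 2 and Player 5 are above the threshold, contributing 24 each; the remaining 8 contribute 0. Total contributed: 48.
Player 6 keeps 24 and receives 5.9 × 48 × 1/41 = 6.91 from the mitigation fund, for a payoff of 30.91.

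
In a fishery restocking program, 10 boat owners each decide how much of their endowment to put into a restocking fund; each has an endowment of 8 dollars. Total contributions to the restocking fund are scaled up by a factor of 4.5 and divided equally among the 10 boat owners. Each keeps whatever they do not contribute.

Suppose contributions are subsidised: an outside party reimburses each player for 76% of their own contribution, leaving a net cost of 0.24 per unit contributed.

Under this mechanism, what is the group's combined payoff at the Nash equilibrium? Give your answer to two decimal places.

420.80 dollars

With the mechanism, a contributed unit returns (4.5/10) / 0.24 = 1.8750 per unit of net cost to the contributor — now above 1 — so contributing fully is weakly dominant for every player.
At the Nash equilibrium everyone contributes 8. Group total payoff = 10 × (8 × 0.76 + 4.5 × 8) = 420.80.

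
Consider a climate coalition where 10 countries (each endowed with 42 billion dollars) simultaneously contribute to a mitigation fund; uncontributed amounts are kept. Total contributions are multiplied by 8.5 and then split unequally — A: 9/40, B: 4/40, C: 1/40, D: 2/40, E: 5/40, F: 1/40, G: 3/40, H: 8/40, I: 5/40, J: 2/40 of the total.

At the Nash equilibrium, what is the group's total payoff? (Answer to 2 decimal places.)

A player with share s gets back 8.5·s per unit contributed, so full contribution is dominant for anyone with s > 1/8.5 = 0.1176 and zero contribution is dominant for anyone below.
A, E, H and I clear that bar, contributing 42 each; the remaining 6 contribute 0. Total contributed: 168.
The mitigation fund pays out 8.5 × 168 = 1428.00 in total (split across the unequal shares, but the aggregate is all that matters for the group sum).
The 6 free-riders keep 42 each, adding 252. Group total = 252 + 1428.00 = 1680.00.

1680.00 billion dollars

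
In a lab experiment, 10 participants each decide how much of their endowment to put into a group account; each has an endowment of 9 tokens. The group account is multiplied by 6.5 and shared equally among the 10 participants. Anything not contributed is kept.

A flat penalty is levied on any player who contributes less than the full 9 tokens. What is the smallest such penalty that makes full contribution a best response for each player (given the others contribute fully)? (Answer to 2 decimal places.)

3.15 tokens

Given the others contribute fully, the best deviation is to contribute 0 (any partial contribution still incurs the fine and gives up units whose private return 0.6500 is below 1).
Deviating from 9 to 0 saves 9 tokens but forfeits the deviator's share of the drop in the group account: 6.5/10 × 9 = 5.85.
So the deviation gain is 9 − 5.85 = 3.15, and the fine must be at least 3.15 tokens to wipe it out.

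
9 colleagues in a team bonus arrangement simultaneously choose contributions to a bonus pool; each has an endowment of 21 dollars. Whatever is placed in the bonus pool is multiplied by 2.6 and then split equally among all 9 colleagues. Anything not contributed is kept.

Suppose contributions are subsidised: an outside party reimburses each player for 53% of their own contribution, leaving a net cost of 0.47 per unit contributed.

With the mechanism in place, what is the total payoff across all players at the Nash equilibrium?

189.00 dollars

The effective private return is (2.6/9) / 0.47 = 0.6147, which is still under 1, so the mechanism doesn't change anyone's dominant strategy: zero contribution.
At the Nash equilibrium no one contributes; group total payoff = 9 × 21 = 189.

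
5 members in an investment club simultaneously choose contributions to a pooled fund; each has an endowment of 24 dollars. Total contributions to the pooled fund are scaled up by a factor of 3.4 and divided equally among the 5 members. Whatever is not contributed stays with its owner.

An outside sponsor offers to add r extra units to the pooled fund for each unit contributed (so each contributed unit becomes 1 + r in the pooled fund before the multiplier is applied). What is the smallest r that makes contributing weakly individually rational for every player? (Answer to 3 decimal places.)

0.471

With matching at rate r, one contributed unit becomes (1 + r) in the pooled fund and returns 3.4 × (1 + r) / 5 to the contributor.
Setting this equal to 1: 1 + r = 5/3.4 = 1.4706.
So the minimum matching rate is r = 1.4706 − 1 = 0.471.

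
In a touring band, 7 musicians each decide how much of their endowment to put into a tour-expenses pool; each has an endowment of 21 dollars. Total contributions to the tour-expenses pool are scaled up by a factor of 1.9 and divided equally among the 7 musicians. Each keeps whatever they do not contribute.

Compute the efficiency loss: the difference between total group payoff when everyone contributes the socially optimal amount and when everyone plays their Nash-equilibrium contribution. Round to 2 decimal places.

Each contributed unit returns 1.9/7 = 0.2714 to its contributor — below 1 — so contributing 0 is dominant for every player. At the Nash equilibrium everyone keeps their 21, and the group total is 7 × 21 = 147.
Each contributed unit returns 1.900 to the group as a whole (0.2714 to each of 7 players), which exceeds 1, so the social optimum is full contribution: group total = 1.900 × 147 = 279.30.
Efficiency loss = 279.30 − 147 = 132.30.

132.30 dollars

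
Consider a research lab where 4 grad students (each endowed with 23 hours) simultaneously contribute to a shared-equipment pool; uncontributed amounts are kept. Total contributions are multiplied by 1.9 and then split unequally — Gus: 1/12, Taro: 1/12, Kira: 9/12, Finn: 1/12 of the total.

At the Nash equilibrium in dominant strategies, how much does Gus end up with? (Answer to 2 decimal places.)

Each unit j contributes comes back to j as 1.9 × (j's share), so j prefers to contribute only if that share exceeds 1/1.9 = 0.5263; otherwise keeping the unit dominates.
The only share above 0.5263 is Kira's 9/12, contributing 23; the remaining 3 contribute 0. Total contributed: 23.
Gus keeps 23 and receives 1.9 × 23 × 1/12 = 3.64 from the shared-equipment pool, for a payoff of 26.64.

26.64 hours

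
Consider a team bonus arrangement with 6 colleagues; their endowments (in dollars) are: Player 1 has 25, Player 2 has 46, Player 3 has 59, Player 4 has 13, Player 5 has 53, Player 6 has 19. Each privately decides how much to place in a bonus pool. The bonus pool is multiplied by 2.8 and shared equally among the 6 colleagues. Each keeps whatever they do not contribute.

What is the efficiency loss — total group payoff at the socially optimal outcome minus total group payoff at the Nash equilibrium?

The private return per contributed unit is 2.8/6 = 0.4667 < 1 for every player regardless of endowment, so the Nash equilibrium is zero contribution and the group total is Σ E_j = 25 + 46 + 59 + 13 + 53 + 19 = 215.
Each contributed unit returns 2.800 to the group, so the social optimum is full contribution by everyone: group total = 2.800 × 215 = 602.00.
Efficiency loss = (2.800 − 1) × 215 = 387.00.

387.00 dollars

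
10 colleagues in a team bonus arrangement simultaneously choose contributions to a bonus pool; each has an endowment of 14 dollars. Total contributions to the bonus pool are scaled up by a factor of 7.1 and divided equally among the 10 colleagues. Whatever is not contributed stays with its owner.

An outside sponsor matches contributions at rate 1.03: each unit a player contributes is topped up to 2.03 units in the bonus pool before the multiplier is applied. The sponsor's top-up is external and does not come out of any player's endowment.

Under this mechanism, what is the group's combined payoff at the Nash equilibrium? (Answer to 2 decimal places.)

2017.82 dollars

With the mechanism, a contributed unit returns 7.1 × 2.03 / 10 = 1.4413 per unit of net cost to the contributor — now above 1 — so contributing fully is weakly dominant for every player.
At the Nash equilibrium everyone contributes 14. Group total payoff = 7.1 × 2.03 × 140 = 2017.82.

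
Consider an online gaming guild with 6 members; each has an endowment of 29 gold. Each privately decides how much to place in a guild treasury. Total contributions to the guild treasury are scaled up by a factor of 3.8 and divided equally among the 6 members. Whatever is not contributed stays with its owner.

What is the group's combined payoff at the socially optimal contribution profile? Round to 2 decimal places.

661.20 gold

Each contributed unit returns 3.800 to the group as a whole (0.6333 to each of 6 players), which exceeds 1, so the social optimum is full contribution: group total = 3.800 × 174 = 661.20.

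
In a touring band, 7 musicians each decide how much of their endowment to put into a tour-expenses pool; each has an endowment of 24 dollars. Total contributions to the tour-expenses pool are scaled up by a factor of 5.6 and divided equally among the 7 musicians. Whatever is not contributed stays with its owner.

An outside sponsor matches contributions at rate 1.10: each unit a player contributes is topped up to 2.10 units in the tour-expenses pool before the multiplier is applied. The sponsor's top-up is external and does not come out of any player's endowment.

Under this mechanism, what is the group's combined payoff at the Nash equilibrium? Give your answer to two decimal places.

1975.68 dollars

With the mechanism, a contributed unit returns 5.6 × 2.10 / 7 = 1.6800 per unit of net cost to the contributor — now above 1 — so contributing fully is weakly dominant for every player.
So the Nash equilibrium is full contribution by all 7; the group earns 5.6 × 2.10 × 168 = 1975.68.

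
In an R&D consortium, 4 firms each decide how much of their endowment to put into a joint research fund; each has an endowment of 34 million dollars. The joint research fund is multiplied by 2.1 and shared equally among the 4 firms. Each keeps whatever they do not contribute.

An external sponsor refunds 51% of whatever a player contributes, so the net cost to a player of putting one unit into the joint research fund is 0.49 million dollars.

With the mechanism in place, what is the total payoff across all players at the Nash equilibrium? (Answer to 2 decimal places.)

354.96 million dollars

Under the mechanism each unit contributed yields (2.1/4) / 0.49 = 1.0714 back to its contributor per unit of net cost, which exceeds 1, making full contribution the dominant choice for everyone.
At the Nash equilibrium everyone contributes 34. Group total payoff = 4 × (34 × 0.51 + 2.1 × 34) = 354.96.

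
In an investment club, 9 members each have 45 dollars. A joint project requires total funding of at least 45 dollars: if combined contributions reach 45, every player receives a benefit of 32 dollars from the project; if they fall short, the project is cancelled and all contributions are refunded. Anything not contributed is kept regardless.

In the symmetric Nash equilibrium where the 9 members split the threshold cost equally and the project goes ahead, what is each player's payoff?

72 dollars

Equal share of the threshold: 45/9 = 5.
At this profile no one gains by cutting their contribution: any cut drops the total below 45, the project is cancelled, contributions are refunded, and the deviator ends with 45, which is less than 45 − 5 + 32 = 72. Contributing more than 5 just wastes the excess. So contributing exactly 5 is a best response.
Each player's payoff: 45 − 5 + 32 = 72.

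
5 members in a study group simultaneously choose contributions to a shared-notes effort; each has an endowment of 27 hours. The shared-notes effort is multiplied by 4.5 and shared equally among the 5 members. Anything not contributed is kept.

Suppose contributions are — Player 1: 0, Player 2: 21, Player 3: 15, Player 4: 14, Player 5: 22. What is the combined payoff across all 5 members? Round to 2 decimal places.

387.00 hours

Total contributed: 0 + 21 + 15 + 14 + 22 = 72; total kept: 5 × 27 − 72 = 63.
The shared-notes effort pays out 4.5 × 72 = 324.00 in aggregate.
Group total = 63 + 324.00 = 387.00.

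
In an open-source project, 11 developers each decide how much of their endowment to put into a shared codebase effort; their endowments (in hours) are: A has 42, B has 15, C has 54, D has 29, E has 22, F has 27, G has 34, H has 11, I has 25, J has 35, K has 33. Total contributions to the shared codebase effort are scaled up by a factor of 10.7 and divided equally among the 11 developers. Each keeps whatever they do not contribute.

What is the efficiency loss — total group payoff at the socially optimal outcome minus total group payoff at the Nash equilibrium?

3171.90 hours

The private return per contributed unit is 10.7/11 = 0.9727 < 1 for every player regardless of endowment, so the Nash equilibrium is zero contribution and the group total is Σ E_j = 42 + 15 + 54 + 29 + 22 + 27 + 34 + 11 + 25 + 35 + 33 = 327.
Each contributed unit returns 10.700 to the group, so the social optimum is full contribution by everyone: group total = 10.700 × 327 = 3498.90.
Efficiency loss = (10.700 − 1) × 327 = 3171.90.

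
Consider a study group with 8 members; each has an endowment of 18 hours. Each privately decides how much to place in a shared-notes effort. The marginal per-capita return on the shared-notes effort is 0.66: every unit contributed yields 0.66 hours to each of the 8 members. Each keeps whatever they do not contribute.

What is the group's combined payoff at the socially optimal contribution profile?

Each contributed unit returns 5.280 to the group as a whole (0.66 to each of 8 players), which exceeds 1, so the social optimum is full contribution: group total = 5.280 × 144 = 760.32.

760.32 hours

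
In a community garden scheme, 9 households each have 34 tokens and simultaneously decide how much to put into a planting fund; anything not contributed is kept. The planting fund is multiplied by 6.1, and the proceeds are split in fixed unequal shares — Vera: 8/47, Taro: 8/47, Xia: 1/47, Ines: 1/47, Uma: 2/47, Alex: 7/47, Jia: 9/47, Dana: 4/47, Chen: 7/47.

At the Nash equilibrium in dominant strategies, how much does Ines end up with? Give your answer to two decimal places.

For player j, contributing a unit is worthwhile iff 6.1 × (j's share) ≥ 1, i.e. iff j's share is at least 0.1639.
Vera, Taro and Jia clear that bar, contributing 34 each; the remaining 6 contribute 0. Total contributed: 102.
Ines keeps 34 and receives 6.1 × 102 × 1/47 = 13.24 from the planting fund, for a payoff of 47.24.

47.24 tokens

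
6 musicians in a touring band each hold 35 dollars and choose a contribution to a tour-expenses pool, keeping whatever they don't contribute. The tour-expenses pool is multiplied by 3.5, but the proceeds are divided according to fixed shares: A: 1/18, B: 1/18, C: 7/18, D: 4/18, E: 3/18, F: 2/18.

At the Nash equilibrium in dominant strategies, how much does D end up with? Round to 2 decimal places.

Each unit j contributes comes back to j as 3.5 × (j's share), so j prefers to contribute only if that share exceeds 1/3.5 = 0.2857; otherwise keeping the unit dominates.
The only share above 0.2857 is C's 7/18, contributing 35; the remaining 5 contribute 0. Total contributed: 35.
D keeps 35 and receives 3.5 × 35 × 4/18 = 27.22 from the tour-expenses pool, for a payoff of 62.22.

62.22 dollars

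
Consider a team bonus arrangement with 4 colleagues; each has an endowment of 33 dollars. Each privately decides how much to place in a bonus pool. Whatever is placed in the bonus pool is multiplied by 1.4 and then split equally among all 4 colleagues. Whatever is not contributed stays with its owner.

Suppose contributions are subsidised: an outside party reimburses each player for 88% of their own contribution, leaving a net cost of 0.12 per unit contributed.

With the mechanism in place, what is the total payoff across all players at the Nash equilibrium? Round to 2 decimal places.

300.96 dollars

The effective private return per unit is now (1.4/4) / 0.12 = 2.9167 > 1, so every player's dominant strategy flips to full contribution.
At the Nash equilibrium everyone contributes 33. Group total payoff = 4 × (33 × 0.88 + 1.4 × 33) = 300.96.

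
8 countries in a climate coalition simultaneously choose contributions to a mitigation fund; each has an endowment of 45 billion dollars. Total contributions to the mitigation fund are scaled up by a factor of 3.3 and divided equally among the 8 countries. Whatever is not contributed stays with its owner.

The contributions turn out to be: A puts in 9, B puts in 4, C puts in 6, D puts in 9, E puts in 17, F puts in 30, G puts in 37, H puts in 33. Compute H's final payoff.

71.81 billion dollars

Total contributed: 9 + 4 + 6 + 9 + 17 + 30 + 37 + 33 = 145.
Each receives 3.3 × 145 / 8 = 59.81 from the mitigation fund.
H keeps 45 − 33 = 12, so H's payoff is 12 + 59.81 = 71.81.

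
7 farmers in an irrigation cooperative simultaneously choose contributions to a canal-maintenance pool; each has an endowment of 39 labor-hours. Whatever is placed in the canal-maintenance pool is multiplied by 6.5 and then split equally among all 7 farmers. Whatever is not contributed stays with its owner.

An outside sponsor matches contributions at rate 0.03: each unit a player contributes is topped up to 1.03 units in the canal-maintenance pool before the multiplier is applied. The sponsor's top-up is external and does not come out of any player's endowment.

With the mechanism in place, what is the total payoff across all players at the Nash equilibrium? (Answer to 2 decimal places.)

273.00 labor-hours

Even with the mechanism, each unit contributed returns only 6.5 × 1.03 / 7 = 0.9564 per unit of net cost, so contributing nothing is still dominant.
At the Nash equilibrium no one contributes; group total payoff = 7 × 39 = 273.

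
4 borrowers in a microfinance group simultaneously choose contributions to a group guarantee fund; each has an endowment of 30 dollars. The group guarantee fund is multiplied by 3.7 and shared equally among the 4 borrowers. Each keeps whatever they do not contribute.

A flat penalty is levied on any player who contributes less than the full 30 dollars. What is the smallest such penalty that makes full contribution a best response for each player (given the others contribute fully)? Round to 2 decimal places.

Given the others contribute fully, the best deviation is to contribute 0 (any partial contribution still incurs the fine and gives up units whose private return 0.9250 is below 1).
Deviating from 30 to 0 saves 30 dollars but forfeits the deviator's share of the drop in the group guarantee fund: 3.7/4 × 30 = 27.75.
So the deviation gain is 30 − 27.75 = 2.25, and the fine must be at least 2.25 dollars to wipe it out.

2.25 dollars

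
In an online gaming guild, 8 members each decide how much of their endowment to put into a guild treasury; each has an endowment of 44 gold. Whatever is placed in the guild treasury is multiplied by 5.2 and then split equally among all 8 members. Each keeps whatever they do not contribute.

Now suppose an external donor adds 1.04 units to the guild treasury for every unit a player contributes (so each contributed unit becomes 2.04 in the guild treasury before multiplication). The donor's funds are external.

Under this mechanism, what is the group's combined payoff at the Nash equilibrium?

3734.02 gold

With the mechanism, a contributed unit returns 5.2 × 2.04 / 8 = 1.3260 per unit of net cost to the contributor — now above 1 — so contributing fully is weakly dominant for every player.
So the Nash equilibrium is full contribution by all 8; the group earns 5.2 × 2.04 × 352 = 3734.02.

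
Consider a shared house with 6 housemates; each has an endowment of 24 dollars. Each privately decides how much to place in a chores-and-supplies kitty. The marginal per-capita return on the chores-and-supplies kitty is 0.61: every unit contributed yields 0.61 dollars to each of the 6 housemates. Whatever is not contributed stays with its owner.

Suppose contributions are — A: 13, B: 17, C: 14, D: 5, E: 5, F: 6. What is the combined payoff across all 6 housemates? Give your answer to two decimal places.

303.60 dollars

Total contributed: 13 + 17 + 14 + 5 + 5 + 6 = 60; total kept: 6 × 24 − 60 = 84.
The chores-and-supplies kitty pays out 0.61 × 6 × 60 = 219.60 in aggregate.
Group total = 84 + 219.60 = 303.60.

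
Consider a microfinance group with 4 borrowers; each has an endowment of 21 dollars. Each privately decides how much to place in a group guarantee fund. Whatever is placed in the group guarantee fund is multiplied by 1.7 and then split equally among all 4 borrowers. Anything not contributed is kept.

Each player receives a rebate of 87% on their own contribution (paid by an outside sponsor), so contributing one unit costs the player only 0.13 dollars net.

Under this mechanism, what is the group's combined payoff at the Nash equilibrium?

The effective private return per unit is now (1.7/4) / 0.13 = 3.2692 > 1, so every player's dominant strategy flips to full contribution.
So the Nash equilibrium is full contribution by all 4; the group earns 4 × (21 × 0.87 + 1.7 × 21) = 215.88.

215.88 dollars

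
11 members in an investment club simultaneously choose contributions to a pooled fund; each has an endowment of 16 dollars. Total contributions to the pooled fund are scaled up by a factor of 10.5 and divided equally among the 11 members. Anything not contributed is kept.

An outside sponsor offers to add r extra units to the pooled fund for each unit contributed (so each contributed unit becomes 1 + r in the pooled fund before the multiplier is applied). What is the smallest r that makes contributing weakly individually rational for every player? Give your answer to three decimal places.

0.048

With matching at rate r, one contributed unit becomes (1 + r) in the pooled fund and returns 10.5 × (1 + r) / 11 to the contributor.
Setting this equal to 1: 1 + r = 11/10.5 = 1.0476.
So the minimum matching rate is r = 1.0476 − 1 = 0.048.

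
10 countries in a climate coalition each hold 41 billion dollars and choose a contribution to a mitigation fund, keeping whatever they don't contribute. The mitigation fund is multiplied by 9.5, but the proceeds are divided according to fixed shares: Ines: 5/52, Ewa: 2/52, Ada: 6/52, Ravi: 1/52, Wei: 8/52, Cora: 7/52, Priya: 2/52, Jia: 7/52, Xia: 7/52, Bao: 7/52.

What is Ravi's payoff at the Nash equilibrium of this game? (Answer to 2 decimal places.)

Player j's private return per contributed unit is 9.5 × (j's share). Contributing is weakly dominant for j when that share is at least 1/9.5 = 0.1053, and contributing 0 is dominant otherwise.
Ada, Wei, Cora, Jia, Xia and Bao are above the threshold, contributing 41 each; the remaining 4 contribute 0. Total contributed: 246.
Ravi keeps 41 and receives 9.5 × 246 × 1/52 = 44.94 from the mitigation fund, for a payoff of 85.94.

85.94 billion dollars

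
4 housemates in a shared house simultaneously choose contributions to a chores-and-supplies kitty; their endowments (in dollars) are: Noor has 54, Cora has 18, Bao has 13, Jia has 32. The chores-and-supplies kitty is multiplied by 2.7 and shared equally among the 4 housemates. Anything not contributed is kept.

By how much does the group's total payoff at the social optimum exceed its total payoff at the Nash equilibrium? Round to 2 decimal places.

198.90 dollars

The private return per contributed unit is 2.7/4 = 0.6750 < 1 for every player regardless of endowment, so the Nash equilibrium is zero contribution and the group total is Σ E_j = 54 + 18 + 13 + 32 = 117.
Each contributed unit returns 2.700 to the group, so the social optimum is full contribution by everyone: group total = 2.700 × 117 = 315.90.
Efficiency loss = (2.700 − 1) × 117 = 198.90.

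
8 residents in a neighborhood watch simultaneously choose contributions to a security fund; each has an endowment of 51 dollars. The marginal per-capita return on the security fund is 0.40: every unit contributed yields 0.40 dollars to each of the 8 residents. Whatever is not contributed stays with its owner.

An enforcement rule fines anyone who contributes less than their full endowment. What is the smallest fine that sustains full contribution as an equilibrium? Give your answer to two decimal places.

30.60 dollars

Given the others contribute fully, the best deviation is to contribute 0 (any partial contribution still incurs the fine and gives up units whose private return 0.40 is below 1).
Deviating from 51 to 0 saves 51 dollars but forfeits the deviator's share of the drop in the security fund: 0.40 × 51 = 20.40.
So the deviation gain is 51 − 20.40 = 30.60, and the fine must be at least 30.60 dollars to wipe it out.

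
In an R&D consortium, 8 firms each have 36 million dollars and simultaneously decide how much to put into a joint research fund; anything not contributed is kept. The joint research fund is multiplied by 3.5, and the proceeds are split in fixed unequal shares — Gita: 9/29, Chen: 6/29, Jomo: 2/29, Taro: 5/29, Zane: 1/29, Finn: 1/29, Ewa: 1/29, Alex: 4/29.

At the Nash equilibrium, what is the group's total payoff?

378.00 million dollars

Each unit j contributes comes back to j as 3.5 × (j's share), so j prefers to contribute only if that share exceeds 1/3.5 = 0.2857; otherwise keeping the unit dominates.
Only Gita (9/29) clears that bar, contributing 36; the remaining 7 contribute 0. Total contributed: 36.
The joint research fund pays out 3.5 × 36 = 126.00 in total (split across the unequal shares, but the aggregate is all that matters for the group sum).
The 7 free-riders keep 36 each, adding 252. Group total = 252 + 126.00 = 378.00.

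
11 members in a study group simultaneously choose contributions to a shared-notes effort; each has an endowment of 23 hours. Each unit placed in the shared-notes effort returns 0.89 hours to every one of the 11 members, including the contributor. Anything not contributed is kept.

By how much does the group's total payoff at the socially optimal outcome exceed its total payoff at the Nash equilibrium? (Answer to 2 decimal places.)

The private return per contributed unit is 0.89 < 1, so contributing 0 is dominant for every player. At the Nash equilibrium everyone keeps their 23, and the group total is 11 × 23 = 253.
Each contributed unit returns 9.790 to the group as a whole (0.89 to each of 11 players), which exceeds 1, so the social optimum is full contribution: group total = 9.790 × 253 = 2476.87.
Efficiency loss = 2476.87 − 253 = 2223.87.

2223.87 hours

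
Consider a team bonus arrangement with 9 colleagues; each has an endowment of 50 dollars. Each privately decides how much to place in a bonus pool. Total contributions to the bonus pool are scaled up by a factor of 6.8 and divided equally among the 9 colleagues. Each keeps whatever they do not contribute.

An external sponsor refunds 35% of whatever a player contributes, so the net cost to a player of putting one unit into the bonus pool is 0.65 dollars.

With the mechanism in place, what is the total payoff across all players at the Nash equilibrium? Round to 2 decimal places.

3217.50 dollars

Under the mechanism each unit contributed yields (6.8/9) / 0.65 = 1.1624 back to its contributor per unit of net cost, which exceeds 1, making full contribution the dominant choice for everyone.
At the Nash equilibrium everyone contributes 50. Group total payoff = 9 × (50 × 0.35 + 6.8 × 50) = 3217.50.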